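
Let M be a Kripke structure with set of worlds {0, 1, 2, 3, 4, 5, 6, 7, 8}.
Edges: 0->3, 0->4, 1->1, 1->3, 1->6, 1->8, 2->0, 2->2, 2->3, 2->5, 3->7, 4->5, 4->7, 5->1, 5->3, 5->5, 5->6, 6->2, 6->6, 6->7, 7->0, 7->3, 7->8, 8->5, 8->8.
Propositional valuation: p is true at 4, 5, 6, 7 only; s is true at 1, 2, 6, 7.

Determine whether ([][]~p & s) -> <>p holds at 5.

Yes

At 5: [][]~p & s is false, <>p is true, so ([][]~p & s) -> <>p is true.
  At 5: [][]~p is false, s is false, so [][]~p & s is false.
    At 5: [][]~p requires []~p at every successor {1, 3, 5, 6}.
      []~p fails at 1, so [][]~p is false at 5.
  At 5: <>p requires p at some successor in {1, 3, 5, 6}.
    p holds at 5, so <>p is true at 5.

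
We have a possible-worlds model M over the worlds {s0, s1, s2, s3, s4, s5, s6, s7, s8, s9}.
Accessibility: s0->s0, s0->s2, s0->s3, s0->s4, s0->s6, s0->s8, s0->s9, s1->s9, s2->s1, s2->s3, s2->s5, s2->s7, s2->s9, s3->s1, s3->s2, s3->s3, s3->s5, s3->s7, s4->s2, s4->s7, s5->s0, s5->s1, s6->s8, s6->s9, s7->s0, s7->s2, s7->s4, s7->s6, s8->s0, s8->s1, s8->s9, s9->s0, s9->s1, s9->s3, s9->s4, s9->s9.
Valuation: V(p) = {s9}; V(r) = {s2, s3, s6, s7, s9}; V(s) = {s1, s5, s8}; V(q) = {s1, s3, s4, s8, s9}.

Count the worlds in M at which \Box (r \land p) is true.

Recall that \Box ψ holds at a world iff ψ holds at every accessible world, and \Diamond ψ holds iff ψ holds at some accessible world.
Let φ = \Box (r \land p). Evaluate φ at each world:
  s0 (successors {s0, s2, s3, s4, s6, s8, s9}): φ is false.
  s1 (successors {s9}): φ is true.
  s2 (successors {s1, s3, s5, s7, s9}): φ is false.
  s3 (successors {s1, s2, s3, s5, s7}): φ is false.
  s4 (successors {s2, s7}): φ is false.
  s5 (successors {s0, s1}): φ is false.
  s6 (successors {s8, s9}): φ is false.
  s7 (successors {s0, s2, s4, s6}): φ is false.
  s8 (successors {s0, s1, s9}): φ is false.
  s9 (successors {s0, s1, s3, s4, s9}): φ is false.
For instance, at s7:
  At s7: \Box (r \land p) requires r \land p at every successor {s0, s2, s4, s6}.
    r \land p fails at s0, so \Box (r \land p) is false at s7.
Satisfying worlds: {s1}

1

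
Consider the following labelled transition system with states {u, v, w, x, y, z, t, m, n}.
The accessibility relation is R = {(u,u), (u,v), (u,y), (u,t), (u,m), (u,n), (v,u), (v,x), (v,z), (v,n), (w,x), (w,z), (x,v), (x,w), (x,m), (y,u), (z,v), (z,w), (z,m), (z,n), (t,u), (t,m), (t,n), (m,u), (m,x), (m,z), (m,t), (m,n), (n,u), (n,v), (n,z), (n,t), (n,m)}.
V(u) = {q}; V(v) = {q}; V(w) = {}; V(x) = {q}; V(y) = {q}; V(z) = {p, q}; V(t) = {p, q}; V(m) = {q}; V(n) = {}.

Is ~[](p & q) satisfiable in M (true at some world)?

Yes

Let φ = ~[](p & q). Evaluate φ at each world:
  u (successors {u, v, y, t, m, n}): φ is true.
  v (successors {u, x, z, n}): φ is true.
  w (successors {x, z}): φ is true.
  x (successors {v, w, m}): φ is true.
  y (successors {u}): φ is true.
  z (successors {v, w, m, n}): φ is true.
  t (successors {u, m, n}): φ is true.
  m (successors {u, x, z, t, n}): φ is true.
  n (successors {u, v, z, t, m}): φ is true.
Detail at u (witness):
  At u: [](p & q) is false, so ~[](p & q) is true.
    At u: [](p & q) requires p & q at every successor {u, v, y, t, m, n}.
      p & q fails at u, so [](p & q) is false at u.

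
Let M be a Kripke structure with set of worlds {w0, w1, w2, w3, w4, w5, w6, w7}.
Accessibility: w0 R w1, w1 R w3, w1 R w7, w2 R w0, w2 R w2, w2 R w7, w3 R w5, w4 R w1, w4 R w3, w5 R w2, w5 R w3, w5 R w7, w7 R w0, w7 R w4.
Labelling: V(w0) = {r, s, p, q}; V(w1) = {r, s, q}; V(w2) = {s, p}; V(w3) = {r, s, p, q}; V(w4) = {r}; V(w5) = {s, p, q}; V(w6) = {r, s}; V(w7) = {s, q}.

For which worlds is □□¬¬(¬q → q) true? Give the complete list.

w0, w4, w6, w7

Let φ = □□¬¬(¬q → q). Evaluate φ at each world:
  w0 (successors {w1}): φ is true.
  w1 (successors {w3, w7}): φ is false.
  w2 (successors {w0, w2, w7}): φ is false.
  w3 (successors {w5}): φ is false.
  w4 (successors {w1, w3}): φ is true.
  w5 (successors {w2, w3, w7}): φ is false.
  w6 (successors ∅): φ is true.
  w7 (successors {w0, w4}): φ is true.
For instance, at w4:
  At w4: □□¬¬(¬q → q) requires □¬¬(¬q → q) at every successor {w1, w3}.
      At w1: □¬¬(¬q → q) requires ¬¬(¬q → q) at every successor {w3, w7}.
        At w3: ¬¬(¬q → q) is true.
        At w7: ¬¬(¬q → q) is true.
      So □¬¬(¬q → q) is true at w1.
      At w3: □¬¬(¬q → q) requires ¬¬(¬q → q) at every successor {w5}.
        At w5: ¬¬(¬q → q) is true.
      So □¬¬(¬q → q) is true at w3.
  So □□¬¬(¬q → q) is true at w4.
Satisfying worlds: {w0, w4, w6, w7}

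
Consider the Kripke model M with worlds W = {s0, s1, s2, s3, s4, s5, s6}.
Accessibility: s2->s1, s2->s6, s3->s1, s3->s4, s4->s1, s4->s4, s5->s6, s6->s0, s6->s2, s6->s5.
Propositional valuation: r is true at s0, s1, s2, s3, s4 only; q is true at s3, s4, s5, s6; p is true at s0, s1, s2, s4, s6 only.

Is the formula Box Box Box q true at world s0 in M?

Yes

At s0: no accessible worlds, so Box Box Box q holds vacuously.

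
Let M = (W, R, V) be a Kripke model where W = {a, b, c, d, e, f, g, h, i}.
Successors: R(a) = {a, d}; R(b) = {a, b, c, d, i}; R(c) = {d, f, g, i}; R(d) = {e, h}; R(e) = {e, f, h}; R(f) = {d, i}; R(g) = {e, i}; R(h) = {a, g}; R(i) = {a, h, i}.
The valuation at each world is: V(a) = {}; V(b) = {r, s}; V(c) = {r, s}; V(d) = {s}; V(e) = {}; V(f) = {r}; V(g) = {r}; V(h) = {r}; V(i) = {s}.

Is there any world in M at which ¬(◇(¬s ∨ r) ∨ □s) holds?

No

Recall that □ψ holds at a world iff ψ holds at every accessible world, and ◇ψ holds iff ψ holds at some accessible world.
Let φ = ¬(◇(¬s ∨ r) ∨ □s). Evaluate φ at each world:
  a (successors {a, d}): φ is false.
  b (successors {a, b, c, d, i}): φ is false.
  c (successors {d, f, g, i}): φ is false.
  d (successors {e, h}): φ is false.
  e (successors {e, f, h}): φ is false.
  f (successors {d, i}): φ is false.
  g (successors {e, i}): φ is false.
  h (successors {a, g}): φ is false.
  i (successors {a, h, i}): φ is false.
For instance, at e:
  At e: ◇(¬s ∨ r) ∨ □s is true, so ¬(◇(¬s ∨ r) ∨ □s) is false.
    At e: ◇(¬s ∨ r) is true, □s is false, so ◇(¬s ∨ r) ∨ □s is true.
      At e: ◇(¬s ∨ r) requires ¬s ∨ r at some successor in {e, f, h}.
        ¬s ∨ r holds at e, so ◇(¬s ∨ r) is true at e.
      At e: □s requires s at every successor {e, f, h}.
        s fails at e, so □s is false at e.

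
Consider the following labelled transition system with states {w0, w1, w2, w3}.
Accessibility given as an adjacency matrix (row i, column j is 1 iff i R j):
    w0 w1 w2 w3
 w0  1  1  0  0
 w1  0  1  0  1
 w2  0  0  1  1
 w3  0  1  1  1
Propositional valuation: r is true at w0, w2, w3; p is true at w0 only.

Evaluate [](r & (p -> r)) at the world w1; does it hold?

No

At w1: [](r & (p -> r)) requires r & (p -> r) at every successor {w1, w3}.
  r & (p -> r) fails at w1, so [](r & (p -> r)) is false at w1.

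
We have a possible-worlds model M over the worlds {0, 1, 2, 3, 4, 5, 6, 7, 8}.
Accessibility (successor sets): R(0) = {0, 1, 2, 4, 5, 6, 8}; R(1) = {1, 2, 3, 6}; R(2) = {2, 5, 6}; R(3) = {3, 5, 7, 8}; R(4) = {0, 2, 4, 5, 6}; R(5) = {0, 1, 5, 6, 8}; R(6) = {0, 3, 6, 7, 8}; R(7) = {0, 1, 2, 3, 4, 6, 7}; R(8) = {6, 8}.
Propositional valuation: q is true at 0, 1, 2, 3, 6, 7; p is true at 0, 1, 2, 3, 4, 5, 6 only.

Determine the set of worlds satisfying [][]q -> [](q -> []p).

0, 1, 2, 3, 4, 5, 6, 7, 8

Let φ = [][]q -> [](q -> []p). Evaluate φ at each world:
  0 (successors {0, 1, 2, 4, 5, 6, 8}): φ is true.
  1 (successors {1, 2, 3, 6}): φ is true.
  2 (successors {2, 5, 6}): φ is true.
  3 (successors {3, 5, 7, 8}): φ is true.
  4 (successors {0, 2, 4, 5, 6}): φ is true.
  5 (successors {0, 1, 5, 6, 8}): φ is true.
  6 (successors {0, 3, 6, 7, 8}): φ is true.
  7 (successors {0, 1, 2, 3, 4, 6, 7}): φ is true.
  8 (successors {6, 8}): φ is true.
For instance, at 8:
  At 8: [][]q is false, [](q -> []p) is false, so [][]q -> [](q -> []p) is true.
    At 8: [][]q requires []q at every successor {6, 8}.
      []q fails at 6, so [][]q is false at 8.
    At 8: [](q -> []p) requires q -> []p at every successor {6, 8}.
      q -> []p fails at 6, so [](q -> []p) is false at 8.
Satisfying worlds: {0, 1, 2, 3, 4, 5, 6, 7, 8}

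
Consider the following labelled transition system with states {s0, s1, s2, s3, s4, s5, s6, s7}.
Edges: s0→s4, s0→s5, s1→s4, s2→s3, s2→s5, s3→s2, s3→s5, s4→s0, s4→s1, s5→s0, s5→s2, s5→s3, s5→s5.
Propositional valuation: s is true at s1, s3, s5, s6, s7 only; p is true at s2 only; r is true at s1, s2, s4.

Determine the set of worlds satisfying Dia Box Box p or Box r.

Let φ = Dia Box Box p or Box r. Evaluate φ at each world:
  s0 (successors {s4, s5}): φ is false.
  s1 (successors {s4}): φ is true.
  s2 (successors {s3, s5}): φ is false.
  s3 (successors {s2, s5}): φ is false.
  s4 (successors {s0, s1}): φ is false.
  s5 (successors {s0, s2, s3, s5}): φ is false.
  s6 (successors ∅): φ is true.
  s7 (successors ∅): φ is true.
For instance, at s5:
  At s5: Dia Box Box p is false, Box r is false, so Dia Box Box p or Box r is false.
    At s5: Dia Box Box p requires Box Box p at some successor in {s0, s2, s3, s5}.
      At s0: Box Box p is false.
      At s2: Box Box p is false.
      At s3: Box Box p is false.
      At s5: Box Box p is false.
    So Dia Box Box p is false at s5.
    At s5: Box r requires r at every successor {s0, s2, s3, s5}.
      r fails at s0, so Box r is false at s5.
Satisfying worlds: {s1, s6, s7}

s1, s6, s7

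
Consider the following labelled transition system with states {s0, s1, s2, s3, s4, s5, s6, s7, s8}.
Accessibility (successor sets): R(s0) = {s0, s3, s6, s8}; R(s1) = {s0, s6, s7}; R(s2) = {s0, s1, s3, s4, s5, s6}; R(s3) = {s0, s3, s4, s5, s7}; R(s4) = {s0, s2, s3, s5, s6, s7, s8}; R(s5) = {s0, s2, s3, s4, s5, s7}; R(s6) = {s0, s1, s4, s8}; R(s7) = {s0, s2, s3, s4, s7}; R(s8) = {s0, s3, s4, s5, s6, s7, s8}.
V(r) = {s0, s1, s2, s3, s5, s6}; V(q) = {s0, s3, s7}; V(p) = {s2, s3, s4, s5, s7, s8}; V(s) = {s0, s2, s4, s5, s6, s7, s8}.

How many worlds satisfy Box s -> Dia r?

Recall that Box ψ holds at a world iff ψ holds at every accessible world, and Dia ψ holds iff ψ holds at some accessible world.
Let φ = Box s -> Dia r. Evaluate φ at each world:
  s0 (successors {s0, s3, s6, s8}): φ is true.
  s1 (successors {s0, s6, s7}): φ is true.
  s2 (successors {s0, s1, s3, s4, s5, s6}): φ is true.
  s3 (successors {s0, s3, s4, s5, s7}): φ is true.
  s4 (successors {s0, s2, s3, s5, s6, s7, s8}): φ is true.
  s5 (successors {s0, s2, s3, s4, s5, s7}): φ is true.
  s6 (successors {s0, s1, s4, s8}): φ is true.
  s7 (successors {s0, s2, s3, s4, s7}): φ is true.
  s8 (successors {s0, s3, s4, s5, s6, s7, s8}): φ is true.
For instance, at s8:
  At s8: Box s is false, Dia r is true, so Box s -> Dia r is true.
    At s8: Box s requires s at every successor {s0, s3, s4, s5, s6, s7, s8}.
      s fails at s3, so Box s is false at s8.
    At s8: Dia r requires r at some successor in {s0, s3, s4, s5, s6, s7, s8}.
      r holds at s0, so Dia r is true at s8.
Satisfying worlds: {s0, s1, s2, s3, s4, s5, s6, s7, s8}

9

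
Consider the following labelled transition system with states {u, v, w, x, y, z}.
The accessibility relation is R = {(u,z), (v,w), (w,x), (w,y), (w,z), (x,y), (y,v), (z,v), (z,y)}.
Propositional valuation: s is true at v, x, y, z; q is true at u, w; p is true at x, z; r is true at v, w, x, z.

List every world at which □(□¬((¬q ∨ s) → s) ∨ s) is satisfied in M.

Let φ = □(□¬((¬q ∨ s) → s) ∨ s). Evaluate φ at each world:
  u (successors {z}): φ is true.
  v (successors {w}): φ is false.
  w (successors {x, y, z}): φ is true.
  x (successors {y}): φ is true.
  y (successors {v}): φ is true.
  z (successors {v, y}): φ is true.
For instance, at x:
  At x: □(□¬((¬q ∨ s) → s) ∨ s) requires □¬((¬q ∨ s) → s) ∨ s at every successor {y}.
      At y: □¬((¬q ∨ s) → s) is false, s is true, so □¬((¬q ∨ s) → s) ∨ s is true.
  So □(□¬((¬q ∨ s) → s) ∨ s) is true at x.
Satisfying worlds: {u, w, x, y, z}

u, w, x, y, z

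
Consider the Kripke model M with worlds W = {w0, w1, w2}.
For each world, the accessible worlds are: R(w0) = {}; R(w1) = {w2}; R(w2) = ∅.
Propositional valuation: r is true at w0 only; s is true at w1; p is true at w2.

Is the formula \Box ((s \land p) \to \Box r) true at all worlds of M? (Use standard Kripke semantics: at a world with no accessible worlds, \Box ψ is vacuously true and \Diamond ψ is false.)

Yes

Recall that \Box ψ holds at a world iff ψ holds at every accessible world, and \Diamond ψ holds iff ψ holds at some accessible world.
Let φ = \Box ((s \land p) \to \Box r). Evaluate φ at each world:
  w0 (successors ∅): φ is true.
  w1 (successors {w2}): φ is true.
  w2 (successors ∅): φ is true.
For instance, at w1:
  At w1: \Box ((s \land p) \to \Box r) requires (s \land p) \to \Box r at every successor {w2}.
      At w2: s \land p is false, \Box r is true, so (s \land p) \to \Box r is true.
  So \Box ((s \land p) \to \Box r) is true at w1.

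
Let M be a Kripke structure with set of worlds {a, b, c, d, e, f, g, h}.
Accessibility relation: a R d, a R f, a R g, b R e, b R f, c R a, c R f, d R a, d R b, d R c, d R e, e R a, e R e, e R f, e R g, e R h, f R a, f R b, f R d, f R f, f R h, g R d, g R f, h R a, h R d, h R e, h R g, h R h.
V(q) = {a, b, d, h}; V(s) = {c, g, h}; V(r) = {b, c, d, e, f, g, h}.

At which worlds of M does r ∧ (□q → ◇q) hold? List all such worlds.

b, c, d, e, f, g, h

Let φ = r ∧ (□q → ◇q). Evaluate φ at each world:
  a (successors {d, f, g}): φ is false.
  b (successors {e, f}): φ is true.
  c (successors {a, f}): φ is true.
  d (successors {a, b, c, e}): φ is true.
  e (successors {a, e, f, g, h}): φ is true.
  f (successors {a, b, d, f, h}): φ is true.
  g (successors {d, f}): φ is true.
  h (successors {a, d, e, g, h}): φ is true.
For instance, at c:
  At c: r is true, □q → ◇q is true, so r ∧ (□q → ◇q) is true.
    At c: □q is false, ◇q is true, so □q → ◇q is true.
      At c: □q requires q at every successor {a, f}.
        q fails at f, so □q is false at c.
      At c: ◇q requires q at some successor in {a, f}.
        q holds at a, so ◇q is true at c.
Satisfying worlds: {b, c, d, e, f, g, h}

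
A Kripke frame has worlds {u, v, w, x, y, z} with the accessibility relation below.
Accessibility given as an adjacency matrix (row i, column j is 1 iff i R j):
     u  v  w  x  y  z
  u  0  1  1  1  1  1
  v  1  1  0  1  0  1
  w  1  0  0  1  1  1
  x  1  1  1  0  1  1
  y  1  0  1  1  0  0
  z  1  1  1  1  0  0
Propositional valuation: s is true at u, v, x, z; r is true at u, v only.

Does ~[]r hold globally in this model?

Let φ = ~[]r. Evaluate φ at each world:
  u (successors {v, w, x, y, z}): φ is true.
  v (successors {u, v, x, z}): φ is true.
  w (successors {u, x, y, z}): φ is true.
  x (successors {u, v, w, y, z}): φ is true.
  y (successors {u, w, x}): φ is true.
  z (successors {u, v, w, x}): φ is true.
For instance, at v:
  At v: []r is false, so ~[]r is true.
    At v: []r requires r at every successor {u, v, x, z}.
      r fails at x, so []r is false at v.

Yes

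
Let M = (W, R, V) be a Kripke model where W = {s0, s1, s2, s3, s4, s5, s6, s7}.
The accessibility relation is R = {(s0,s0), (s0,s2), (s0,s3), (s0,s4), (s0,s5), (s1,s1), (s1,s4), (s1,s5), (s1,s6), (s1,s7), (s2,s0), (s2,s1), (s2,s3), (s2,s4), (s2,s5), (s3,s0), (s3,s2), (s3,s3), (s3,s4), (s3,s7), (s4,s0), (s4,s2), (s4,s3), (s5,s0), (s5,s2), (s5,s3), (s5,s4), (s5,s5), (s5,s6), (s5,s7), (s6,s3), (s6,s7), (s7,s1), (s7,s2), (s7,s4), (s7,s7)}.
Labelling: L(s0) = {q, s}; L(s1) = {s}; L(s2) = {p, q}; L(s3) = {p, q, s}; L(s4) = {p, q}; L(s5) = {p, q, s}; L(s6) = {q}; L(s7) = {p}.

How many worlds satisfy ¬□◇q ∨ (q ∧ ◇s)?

6

Let φ = ¬□◇q ∨ (q ∧ ◇s). Evaluate φ at each world:
  s0 (successors {s0, s2, s3, s4, s5}): φ is true.
  s1 (successors {s1, s4, s5, s6, s7}): φ is false.
  s2 (successors {s0, s1, s3, s4, s5}): φ is true.
  s3 (successors {s0, s2, s3, s4, s7}): φ is true.
  s4 (successors {s0, s2, s3}): φ is true.
  s5 (successors {s0, s2, s3, s4, s5, s6, s7}): φ is true.
  s6 (successors {s3, s7}): φ is true.
  s7 (successors {s1, s2, s4, s7}): φ is false.
For instance, at s5:
  At s5: ¬□◇q is false, q ∧ ◇s is true, so ¬□◇q ∨ (q ∧ ◇s) is true.
    At s5: □◇q is true, so ¬□◇q is false.
      At s5: □◇q requires ◇q at every successor {s0, s2, s3, s4, s5, s6, s7}.
        At s0: ◇q is true.
        At s2: ◇q is true.
        At s3: ◇q is true.
        At s4: ◇q is true.
        At s5: ◇q is true.
        At s6: ◇q is true.
        At s7: ◇q is true.
      So □◇q is true at s5.
    At s5: q is true, ◇s is true, so q ∧ ◇s is true.
      At s5: ◇s requires s at some successor in {s0, s2, s3, s4, s5, s6, s7}.
        s holds at s0, so ◇s is true at s5.
Satisfying worlds: {s0, s2, s3, s4, s5, s6}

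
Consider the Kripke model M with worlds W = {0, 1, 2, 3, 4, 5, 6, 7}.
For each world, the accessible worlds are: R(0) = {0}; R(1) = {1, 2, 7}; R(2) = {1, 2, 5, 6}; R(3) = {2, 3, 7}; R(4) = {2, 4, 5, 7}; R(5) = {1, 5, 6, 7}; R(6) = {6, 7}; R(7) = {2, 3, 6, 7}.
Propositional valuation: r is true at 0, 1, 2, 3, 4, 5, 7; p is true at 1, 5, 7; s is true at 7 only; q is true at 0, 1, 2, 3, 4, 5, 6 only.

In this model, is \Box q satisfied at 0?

At 0: \Box q requires q at every successor {0}.
  At 0: q is true.
So \Box q is true at 0.

Yes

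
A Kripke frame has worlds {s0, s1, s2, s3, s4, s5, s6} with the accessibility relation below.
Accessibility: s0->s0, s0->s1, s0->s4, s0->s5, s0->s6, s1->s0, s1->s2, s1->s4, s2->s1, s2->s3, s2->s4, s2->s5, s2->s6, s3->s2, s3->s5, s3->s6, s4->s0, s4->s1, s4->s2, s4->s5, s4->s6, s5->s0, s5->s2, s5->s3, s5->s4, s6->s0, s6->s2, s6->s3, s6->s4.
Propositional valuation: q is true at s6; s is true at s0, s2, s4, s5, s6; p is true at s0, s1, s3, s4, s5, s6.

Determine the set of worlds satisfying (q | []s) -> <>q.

s0, s2, s3, s4, s5

Let φ = (q | []s) -> <>q. Evaluate φ at each world:
  s0 (successors {s0, s1, s4, s5, s6}): φ is true.
  s1 (successors {s0, s2, s4}): φ is false.
  s2 (successors {s1, s3, s4, s5, s6}): φ is true.
  s3 (successors {s2, s5, s6}): φ is true.
  s4 (successors {s0, s1, s2, s5, s6}): φ is true.
  s5 (successors {s0, s2, s3, s4}): φ is true.
  s6 (successors {s0, s2, s3, s4}): φ is false.
For instance, at s1:
  At s1: q | []s is true, <>q is false, so (q | []s) -> <>q is false.
    At s1: q is false, []s is true, so q | []s is true.
      At s1: []s requires s at every successor {s0, s2, s4}.
        At s0: s is true.
        At s2: s is true.
        At s4: s is true.
      So []s is true at s1.
    At s1: <>q requires q at some successor in {s0, s2, s4}.
      At s0: q is false.
      At s2: q is false.
      At s4: q is false.
    So <>q is false at s1.
Satisfying worlds: {s0, s2, s3, s4, s5}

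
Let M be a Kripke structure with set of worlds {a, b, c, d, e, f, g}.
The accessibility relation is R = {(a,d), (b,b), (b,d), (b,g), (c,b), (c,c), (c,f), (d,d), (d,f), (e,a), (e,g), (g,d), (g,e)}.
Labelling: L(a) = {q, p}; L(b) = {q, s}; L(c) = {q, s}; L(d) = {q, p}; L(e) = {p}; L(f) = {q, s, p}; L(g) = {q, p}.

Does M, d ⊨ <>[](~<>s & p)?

At d: <>[](~<>s & p) requires [](~<>s & p) at some successor in {d, f}.
  [](~<>s & p) holds at f, so <>[](~<>s & p) is true at d.
    At f: no accessible worlds, so [](~<>s & p) holds vacuously.

Yes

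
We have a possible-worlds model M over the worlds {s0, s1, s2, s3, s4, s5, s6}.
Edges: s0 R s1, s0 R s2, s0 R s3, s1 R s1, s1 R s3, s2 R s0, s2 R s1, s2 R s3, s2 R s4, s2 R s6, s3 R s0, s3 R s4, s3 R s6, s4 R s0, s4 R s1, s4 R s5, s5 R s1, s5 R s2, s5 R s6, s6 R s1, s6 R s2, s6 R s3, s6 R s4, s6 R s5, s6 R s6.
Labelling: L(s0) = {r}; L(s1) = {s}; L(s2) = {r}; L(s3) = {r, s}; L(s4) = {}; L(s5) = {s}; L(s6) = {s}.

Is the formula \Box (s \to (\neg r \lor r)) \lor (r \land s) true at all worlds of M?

Let φ = \Box (s \to (\neg r \lor r)) \lor (r \land s). Evaluate φ at each world:
  s0 (successors {s1, s2, s3}): φ is true.
  s1 (successors {s1, s3}): φ is true.
  s2 (successors {s0, s1, s3, s4, s6}): φ is true.
  s3 (successors {s0, s4, s6}): φ is true.
  s4 (successors {s0, s1, s5}): φ is true.
  s5 (successors {s1, s2, s6}): φ is true.
  s6 (successors {s1, s2, s3, s4, s5, s6}): φ is true.
For instance, at s4:
  At s4: \Box (s \to (\neg r \lor r)) is true, r \land s is false, so \Box (s \to (\neg r \lor r)) \lor (r \land s) is true.
    At s4: \Box (s \to (\neg r \lor r)) requires s \to (\neg r \lor r) at every successor {s0, s1, s5}.
      At s0: s \to (\neg r \lor r) is true.
      At s1: s \to (\neg r \lor r) is true.
      At s5: s \to (\neg r \lor r) is true.
    So \Box (s \to (\neg r \lor r)) is true at s4.

Yes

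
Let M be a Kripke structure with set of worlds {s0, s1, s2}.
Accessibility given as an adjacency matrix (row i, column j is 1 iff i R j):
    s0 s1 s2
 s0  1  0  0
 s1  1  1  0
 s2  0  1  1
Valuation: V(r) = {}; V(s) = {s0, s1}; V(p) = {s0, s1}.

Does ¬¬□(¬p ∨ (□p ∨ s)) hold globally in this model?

Yes

Let φ = ¬¬□(¬p ∨ (□p ∨ s)). Evaluate φ at each world:
  s0 (successors {s0}): φ is true.
  s1 (successors {s0, s1}): φ is true.
  s2 (successors {s1, s2}): φ is true.
For instance, at s1:
  At s1: ¬□(¬p ∨ (□p ∨ s)) is false, so ¬¬□(¬p ∨ (□p ∨ s)) is true.
    At s1: □(¬p ∨ (□p ∨ s)) is true, so ¬□(¬p ∨ (□p ∨ s)) is false.
      At s1: □(¬p ∨ (□p ∨ s)) requires ¬p ∨ (□p ∨ s) at every successor {s0, s1}.
        At s0: ¬p ∨ (□p ∨ s) is true.
        At s1: ¬p ∨ (□p ∨ s) is true.
      So □(¬p ∨ (□p ∨ s)) is true at s1.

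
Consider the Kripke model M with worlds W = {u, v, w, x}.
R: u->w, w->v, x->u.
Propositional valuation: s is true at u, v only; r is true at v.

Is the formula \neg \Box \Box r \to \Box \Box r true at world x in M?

No

At x: \neg \Box \Box r is true, \Box \Box r is false, so \neg \Box \Box r \to \Box \Box r is false.
  At x: \Box \Box r is false, so \neg \Box \Box r is true.
    At x: \Box \Box r requires \Box r at every successor {u}.
      \Box r fails at u, so \Box \Box r is false at x.
  At x: \Box \Box r requires \Box r at every successor {u}.
    \Box r fails at u, so \Box \Box r is false at x.
      At u: \Box r requires r at every successor {w}.
        r fails at w, so \Box r is false at u.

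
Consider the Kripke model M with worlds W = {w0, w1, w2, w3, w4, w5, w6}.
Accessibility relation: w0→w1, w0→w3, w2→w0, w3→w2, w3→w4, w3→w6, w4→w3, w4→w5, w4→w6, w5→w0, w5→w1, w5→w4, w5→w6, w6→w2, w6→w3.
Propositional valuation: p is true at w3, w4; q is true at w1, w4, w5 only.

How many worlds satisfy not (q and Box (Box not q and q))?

Let φ = not (q and Box (Box not q and q)). Evaluate φ at each world:
  w0 (successors {w1, w3}): φ is true.
  w1 (successors ∅): φ is false.
  w2 (successors {w0}): φ is true.
  w3 (successors {w2, w4, w6}): φ is true.
  w4 (successors {w3, w5, w6}): φ is true.
  w5 (successors {w0, w1, w4, w6}): φ is true.
  w6 (successors {w2, w3}): φ is true.
For instance, at w3:
  At w3: q and Box (Box not q and q) is false, so not (q and Box (Box not q and q)) is true.
    At w3: q is false, Box (Box not q and q) is false, so q and Box (Box not q and q) is false.
      At w3: Box (Box not q and q) requires Box not q and q at every successor {w2, w4, w6}.
        Box not q and q fails at w2, so Box (Box not q and q) is false at w3.
Satisfying worlds: {w0, w2, w3, w4, w5, w6}

6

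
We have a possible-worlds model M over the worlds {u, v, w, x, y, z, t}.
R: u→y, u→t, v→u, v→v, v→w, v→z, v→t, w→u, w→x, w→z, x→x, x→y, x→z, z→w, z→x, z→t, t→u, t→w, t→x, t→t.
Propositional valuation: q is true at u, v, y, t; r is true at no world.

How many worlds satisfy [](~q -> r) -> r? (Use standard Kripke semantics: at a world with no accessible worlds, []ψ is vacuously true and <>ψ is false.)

Let φ = [](~q -> r) -> r. Evaluate φ at each world:
  u (successors {y, t}): φ is false.
  v (successors {u, v, w, z, t}): φ is true.
  w (successors {u, x, z}): φ is true.
  x (successors {x, y, z}): φ is true.
  y (successors ∅): φ is false.
  z (successors {w, x, t}): φ is true.
  t (successors {u, w, x, t}): φ is true.
For instance, at v:
  At v: [](~q -> r) is false, r is false, so [](~q -> r) -> r is true.
    At v: [](~q -> r) requires ~q -> r at every successor {u, v, w, z, t}.
      ~q -> r fails at w, so [](~q -> r) is false at v.
Satisfying worlds: {v, w, x, z, t}

5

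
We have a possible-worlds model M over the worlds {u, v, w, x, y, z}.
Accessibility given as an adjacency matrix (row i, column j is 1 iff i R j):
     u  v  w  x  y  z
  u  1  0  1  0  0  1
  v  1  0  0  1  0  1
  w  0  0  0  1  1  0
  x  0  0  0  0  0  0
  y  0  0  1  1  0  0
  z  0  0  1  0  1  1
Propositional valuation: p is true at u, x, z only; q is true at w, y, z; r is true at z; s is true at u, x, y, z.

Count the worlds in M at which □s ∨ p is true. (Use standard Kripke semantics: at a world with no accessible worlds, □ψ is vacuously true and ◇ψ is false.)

Recall that □ψ holds at a world iff ψ holds at every accessible world, and ◇ψ holds iff ψ holds at some accessible world.
Let φ = □s ∨ p. Evaluate φ at each world:
  u (successors {u, w, z}): φ is true.
  v (successors {u, x, z}): φ is true.
  w (successors {x, y}): φ is true.
  x (successors ∅): φ is true.
  y (successors {w, x}): φ is false.
  z (successors {w, y, z}): φ is true.
For instance, at z:
  At z: □s is false, p is true, so □s ∨ p is true.
    At z: □s requires s at every successor {w, y, z}.
      s fails at w, so □s is false at z.
Satisfying worlds: {u, v, w, x, z}

5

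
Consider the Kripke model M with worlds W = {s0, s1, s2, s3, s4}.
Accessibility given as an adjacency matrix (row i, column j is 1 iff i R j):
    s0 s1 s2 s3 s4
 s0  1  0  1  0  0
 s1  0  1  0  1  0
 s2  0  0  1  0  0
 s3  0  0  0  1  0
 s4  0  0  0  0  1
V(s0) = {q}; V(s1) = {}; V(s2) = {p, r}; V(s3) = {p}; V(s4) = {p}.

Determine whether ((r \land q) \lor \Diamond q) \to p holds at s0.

At s0: (r \land q) \lor \Diamond q is true, p is false, so ((r \land q) \lor \Diamond q) \to p is false.
  At s0: r \land q is false, \Diamond q is true, so (r \land q) \lor \Diamond q is true.
    At s0: \Diamond q requires q at some successor in {s0, s2}.
      q holds at s0, so \Diamond q is true at s0.

No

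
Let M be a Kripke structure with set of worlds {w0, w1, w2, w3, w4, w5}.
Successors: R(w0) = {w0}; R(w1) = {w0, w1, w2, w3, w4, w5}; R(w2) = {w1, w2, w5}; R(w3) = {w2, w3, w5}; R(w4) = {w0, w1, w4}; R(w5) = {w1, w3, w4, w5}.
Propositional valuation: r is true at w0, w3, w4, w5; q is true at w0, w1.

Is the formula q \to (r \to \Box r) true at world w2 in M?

Recall that \Box ψ holds at a world iff ψ holds at every accessible world, and \Diamond ψ holds iff ψ holds at some accessible world.
At w2: q is false, r \to \Box r is true, so q \to (r \to \Box r) is true.
  At w2: r is false, \Box r is false, so r \to \Box r is true.
    At w2: \Box r requires r at every successor {w1, w2, w5}.
      r fails at w1, so \Box r is false at w2.

Yes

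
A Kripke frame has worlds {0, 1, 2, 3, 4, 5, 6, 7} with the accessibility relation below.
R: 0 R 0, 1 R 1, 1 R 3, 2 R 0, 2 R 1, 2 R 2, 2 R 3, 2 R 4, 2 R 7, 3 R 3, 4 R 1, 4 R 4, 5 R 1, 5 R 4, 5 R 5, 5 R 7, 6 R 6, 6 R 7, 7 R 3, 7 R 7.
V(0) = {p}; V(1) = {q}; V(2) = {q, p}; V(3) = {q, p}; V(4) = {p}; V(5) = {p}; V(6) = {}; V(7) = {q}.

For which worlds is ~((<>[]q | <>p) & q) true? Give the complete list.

0, 4, 5, 6

Let φ = ~((<>[]q | <>p) & q). Evaluate φ at each world:
  0 (successors {0}): φ is true.
  1 (successors {1, 3}): φ is false.
  2 (successors {0, 1, 2, 3, 4, 7}): φ is false.
  3 (successors {3}): φ is false.
  4 (successors {1, 4}): φ is true.
  5 (successors {1, 4, 5, 7}): φ is true.
  6 (successors {6, 7}): φ is true.
  7 (successors {3, 7}): φ is false.
For instance, at 2:
  At 2: (<>[]q | <>p) & q is true, so ~((<>[]q | <>p) & q) is false.
    At 2: <>[]q | <>p is true, q is true, so (<>[]q | <>p) & q is true.
      At 2: <>[]q is true, <>p is true, so <>[]q | <>p is true.
Satisfying worlds: {0, 4, 5, 6}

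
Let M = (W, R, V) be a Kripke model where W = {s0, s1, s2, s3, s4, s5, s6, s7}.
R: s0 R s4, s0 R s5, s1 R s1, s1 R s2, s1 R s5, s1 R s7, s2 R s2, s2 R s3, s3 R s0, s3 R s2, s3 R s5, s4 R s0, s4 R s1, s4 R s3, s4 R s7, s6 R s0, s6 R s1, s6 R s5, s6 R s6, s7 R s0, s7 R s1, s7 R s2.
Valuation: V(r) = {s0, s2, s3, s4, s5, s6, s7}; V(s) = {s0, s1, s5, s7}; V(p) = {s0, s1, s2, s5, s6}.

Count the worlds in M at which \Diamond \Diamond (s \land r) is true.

Let φ = \Diamond \Diamond (s \land r). Evaluate φ at each world:
  s0 (successors {s4, s5}): φ is true.
  s1 (successors {s1, s2, s5, s7}): φ is true.
  s2 (successors {s2, s3}): φ is true.
  s3 (successors {s0, s2, s5}): φ is true.
  s4 (successors {s0, s1, s3, s7}): φ is true.
  s5 (successors ∅): φ is false.
  s6 (successors {s0, s1, s5, s6}): φ is true.
  s7 (successors {s0, s1, s2}): φ is true.
For instance, at s0:
  At s0: \Diamond \Diamond (s \land r) requires \Diamond (s \land r) at some successor in {s4, s5}.
    \Diamond (s \land r) holds at s4, so \Diamond \Diamond (s \land r) is true at s0.
      At s4: \Diamond (s \land r) requires s \land r at some successor in {s0, s1, s3, s7}.
        s \land r holds at s0, so \Diamond (s \land r) is true at s4.
Satisfying worlds: {s0, s1, s2, s3, s4, s6, s7}

7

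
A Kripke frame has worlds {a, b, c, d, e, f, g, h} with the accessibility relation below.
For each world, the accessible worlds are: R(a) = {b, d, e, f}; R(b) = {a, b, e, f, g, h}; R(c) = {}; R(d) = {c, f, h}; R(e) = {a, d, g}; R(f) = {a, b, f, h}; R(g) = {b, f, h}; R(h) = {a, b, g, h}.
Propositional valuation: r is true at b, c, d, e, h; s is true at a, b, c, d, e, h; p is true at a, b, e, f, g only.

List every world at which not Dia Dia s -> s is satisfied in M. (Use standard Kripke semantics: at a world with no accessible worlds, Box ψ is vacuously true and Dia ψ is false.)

a, b, c, d, e, f, g, h

Recall that Dia ψ holds at a world iff ψ holds at some accessible world.
Let φ = not Dia Dia s -> s. Evaluate φ at each world:
  a (successors {b, d, e, f}): φ is true.
  b (successors {a, b, e, f, g, h}): φ is true.
  c (successors ∅): φ is true.
  d (successors {c, f, h}): φ is true.
  e (successors {a, d, g}): φ is true.
  f (successors {a, b, f, h}): φ is true.
  g (successors {b, f, h}): φ is true.
  h (successors {a, b, g, h}): φ is true.
For instance, at h:
  At h: not Dia Dia s is false, s is true, so not Dia Dia s -> s is true.
    At h: Dia Dia s is true, so not Dia Dia s is false.
      At h: Dia Dia s requires Dia s at some successor in {a, b, g, h}.
        Dia s holds at a, so Dia Dia s is true at h.
Satisfying worlds: {a, b, c, d, e, f, g, h}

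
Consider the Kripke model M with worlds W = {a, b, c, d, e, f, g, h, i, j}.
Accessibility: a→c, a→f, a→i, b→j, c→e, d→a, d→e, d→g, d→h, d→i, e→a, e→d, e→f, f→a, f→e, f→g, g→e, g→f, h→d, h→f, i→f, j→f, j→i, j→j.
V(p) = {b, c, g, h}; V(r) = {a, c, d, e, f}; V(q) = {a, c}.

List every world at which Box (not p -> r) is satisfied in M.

c, e, f, g, h, i

Recall that Box ψ holds at a world iff ψ holds at every accessible world, and Dia ψ holds iff ψ holds at some accessible world.
Let φ = Box (not p -> r). Evaluate φ at each world:
  a (successors {c, f, i}): φ is false.
  b (successors {j}): φ is false.
  c (successors {e}): φ is true.
  d (successors {a, e, g, h, i}): φ is false.
  e (successors {a, d, f}): φ is true.
  f (successors {a, e, g}): φ is true.
  g (successors {e, f}): φ is true.
  h (successors {d, f}): φ is true.
  i (successors {f}): φ is true.
  j (successors {f, i, j}): φ is false.
For instance, at g:
  At g: Box (not p -> r) requires not p -> r at every successor {e, f}.
    At e: not p -> r is true.
    At f: not p -> r is true.
  So Box (not p -> r) is true at g.
Satisfying worlds: {c, e, f, g, h, i}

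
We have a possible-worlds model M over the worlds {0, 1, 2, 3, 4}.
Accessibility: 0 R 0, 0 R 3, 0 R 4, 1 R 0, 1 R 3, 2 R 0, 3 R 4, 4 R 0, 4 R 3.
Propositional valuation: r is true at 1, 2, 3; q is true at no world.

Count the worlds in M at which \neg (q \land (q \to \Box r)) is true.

5

Let φ = \neg (q \land (q \to \Box r)). Evaluate φ at each world:
  0 (successors {0, 3, 4}): φ is true.
  1 (successors {0, 3}): φ is true.
  2 (successors {0}): φ is true.
  3 (successors {4}): φ is true.
  4 (successors {0, 3}): φ is true.
For instance, at 2:
  At 2: q \land (q \to \Box r) is false, so \neg (q \land (q \to \Box r)) is true.
    At 2: q is false, q \to \Box r is true, so q \land (q \to \Box r) is false.
      At 2: q is false, \Box r is false, so q \to \Box r is true.
Satisfying worlds: {0, 1, 2, 3, 4}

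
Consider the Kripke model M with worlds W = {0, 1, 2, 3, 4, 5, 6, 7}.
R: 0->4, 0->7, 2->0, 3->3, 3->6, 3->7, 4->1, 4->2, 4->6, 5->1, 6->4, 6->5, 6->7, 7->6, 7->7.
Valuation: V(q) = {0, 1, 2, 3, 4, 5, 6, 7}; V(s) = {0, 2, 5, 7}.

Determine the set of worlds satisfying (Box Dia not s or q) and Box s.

Let φ = (Box Dia not s or q) and Box s. Evaluate φ at each world:
  0 (successors {4, 7}): φ is false.
  1 (successors ∅): φ is true.
  2 (successors {0}): φ is true.
  3 (successors {3, 6, 7}): φ is false.
  4 (successors {1, 2, 6}): φ is false.
  5 (successors {1}): φ is false.
  6 (successors {4, 5, 7}): φ is false.
  7 (successors {6, 7}): φ is false.
For instance, at 7:
  At 7: Box Dia not s or q is true, Box s is false, so (Box Dia not s or q) and Box s is false.
    At 7: Box Dia not s is true, q is true, so Box Dia not s or q is true.
      At 7: Box Dia not s requires Dia not s at every successor {6, 7}.
        At 6: Dia not s is true.
        At 7: Dia not s is true.
      So Box Dia not s is true at 7.
    At 7: Box s requires s at every successor {6, 7}.
      s fails at 6, so Box s is false at 7.
Satisfying worlds: {1, 2}

1, 2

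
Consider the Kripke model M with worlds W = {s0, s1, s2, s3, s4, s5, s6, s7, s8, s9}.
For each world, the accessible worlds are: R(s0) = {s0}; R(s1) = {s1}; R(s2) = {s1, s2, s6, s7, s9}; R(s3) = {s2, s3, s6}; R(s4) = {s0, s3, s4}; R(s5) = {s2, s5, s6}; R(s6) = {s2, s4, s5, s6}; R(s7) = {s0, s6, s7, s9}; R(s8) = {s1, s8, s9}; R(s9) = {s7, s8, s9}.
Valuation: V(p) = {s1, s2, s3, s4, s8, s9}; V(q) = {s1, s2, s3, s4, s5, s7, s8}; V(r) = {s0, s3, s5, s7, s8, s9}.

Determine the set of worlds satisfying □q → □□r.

Let φ = □q → □□r. Evaluate φ at each world:
  s0 (successors {s0}): φ is true.
  s1 (successors {s1}): φ is false.
  s2 (successors {s1, s2, s6, s7, s9}): φ is true.
  s3 (successors {s2, s3, s6}): φ is true.
  s4 (successors {s0, s3, s4}): φ is true.
  s5 (successors {s2, s5, s6}): φ is true.
  s6 (successors {s2, s4, s5, s6}): φ is true.
  s7 (successors {s0, s6, s7, s9}): φ is true.
  s8 (successors {s1, s8, s9}): φ is true.
  s9 (successors {s7, s8, s9}): φ is true.
For instance, at s1:
  At s1: □q is true, □□r is false, so □q → □□r is false.
    At s1: □q requires q at every successor {s1}.
      At s1: q is true.
    So □q is true at s1.
    At s1: □□r requires □r at every successor {s1}.
      □r fails at s1, so □□r is false at s1.
Satisfying worlds: {s0, s2, s3, s4, s5, s6, s7, s8, s9}

s0, s2, s3, s4, s5, s6, s7, s8, s9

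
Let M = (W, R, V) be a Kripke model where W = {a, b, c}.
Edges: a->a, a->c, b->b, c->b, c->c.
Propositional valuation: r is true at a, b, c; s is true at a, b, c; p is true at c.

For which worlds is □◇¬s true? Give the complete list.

Let φ = □◇¬s. Evaluate φ at each world:
  a (successors {a, c}): φ is false.
  b (successors {b}): φ is false.
  c (successors {b, c}): φ is false.
For instance, at a:
  At a: □◇¬s requires ◇¬s at every successor {a, c}.
    ◇¬s fails at a, so □◇¬s is false at a.
      At a: ◇¬s requires ¬s at some successor in {a, c}.
        At a: ¬s is false.
        At c: ¬s is false.
      So ◇¬s is false at a.
Satisfying worlds: none.

none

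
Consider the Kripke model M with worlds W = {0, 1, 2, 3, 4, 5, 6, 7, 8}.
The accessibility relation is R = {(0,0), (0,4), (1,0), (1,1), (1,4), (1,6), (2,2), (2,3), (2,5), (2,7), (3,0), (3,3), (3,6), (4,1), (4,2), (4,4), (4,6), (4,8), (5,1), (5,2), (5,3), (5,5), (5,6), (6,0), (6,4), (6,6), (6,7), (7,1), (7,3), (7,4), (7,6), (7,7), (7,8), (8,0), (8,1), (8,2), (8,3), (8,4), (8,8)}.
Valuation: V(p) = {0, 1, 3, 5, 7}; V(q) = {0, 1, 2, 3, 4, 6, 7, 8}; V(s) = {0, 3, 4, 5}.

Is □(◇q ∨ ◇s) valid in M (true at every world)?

Yes

Let φ = □(◇q ∨ ◇s). Evaluate φ at each world:
  0 (successors {0, 4}): φ is true.
  1 (successors {0, 1, 4, 6}): φ is true.
  2 (successors {2, 3, 5, 7}): φ is true.
  3 (successors {0, 3, 6}): φ is true.
  4 (successors {1, 2, 4, 6, 8}): φ is true.
  5 (successors {1, 2, 3, 5, 6}): φ is true.
  6 (successors {0, 4, 6, 7}): φ is true.
  7 (successors {1, 3, 4, 6, 7, 8}): φ is true.
  8 (successors {0, 1, 2, 3, 4, 8}): φ is true.
For instance, at 3:
  At 3: □(◇q ∨ ◇s) requires ◇q ∨ ◇s at every successor {0, 3, 6}.
      At 0: ◇q is true, ◇s is true, so ◇q ∨ ◇s is true.
      At 3: ◇q is true, ◇s is true, so ◇q ∨ ◇s is true.
      At 6: ◇q is true, ◇s is true, so ◇q ∨ ◇s is true.
  So □(◇q ∨ ◇s) is true at 3.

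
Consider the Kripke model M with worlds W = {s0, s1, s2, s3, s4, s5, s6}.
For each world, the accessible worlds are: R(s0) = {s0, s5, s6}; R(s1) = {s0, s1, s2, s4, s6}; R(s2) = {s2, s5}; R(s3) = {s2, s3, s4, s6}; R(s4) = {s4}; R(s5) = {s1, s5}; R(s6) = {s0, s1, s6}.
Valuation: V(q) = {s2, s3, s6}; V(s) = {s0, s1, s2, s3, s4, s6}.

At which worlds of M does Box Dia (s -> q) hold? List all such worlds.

Let φ = Box Dia (s -> q). Evaluate φ at each world:
  s0 (successors {s0, s5, s6}): φ is true.
  s1 (successors {s0, s1, s2, s4, s6}): φ is false.
  s2 (successors {s2, s5}): φ is true.
  s3 (successors {s2, s3, s4, s6}): φ is false.
  s4 (successors {s4}): φ is false.
  s5 (successors {s1, s5}): φ is true.
  s6 (successors {s0, s1, s6}): φ is true.
For instance, at s6:
  At s6: Box Dia (s -> q) requires Dia (s -> q) at every successor {s0, s1, s6}.
      At s0: Dia (s -> q) requires s -> q at some successor in {s0, s5, s6}.
        s -> q holds at s5, so Dia (s -> q) is true at s0.
      At s1: Dia (s -> q) requires s -> q at some successor in {s0, s1, s2, s4, s6}.
        s -> q holds at s2, so Dia (s -> q) is true at s1.
      At s6: Dia (s -> q) requires s -> q at some successor in {s0, s1, s6}.
        s -> q holds at s6, so Dia (s -> q) is true at s6.
  So Box Dia (s -> q) is true at s6.
Satisfying worlds: {s0, s2, s5, s6}

s0, s2, s5, s6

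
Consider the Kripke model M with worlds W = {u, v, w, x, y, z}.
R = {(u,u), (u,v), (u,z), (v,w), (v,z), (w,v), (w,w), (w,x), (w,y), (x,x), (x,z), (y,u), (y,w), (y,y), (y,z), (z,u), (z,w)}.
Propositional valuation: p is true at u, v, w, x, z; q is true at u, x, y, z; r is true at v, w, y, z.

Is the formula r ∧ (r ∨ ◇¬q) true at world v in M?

At v: r is true, r ∨ ◇¬q is true, so r ∧ (r ∨ ◇¬q) is true.
  At v: r is true, ◇¬q is true, so r ∨ ◇¬q is true.
    At v: ◇¬q requires ¬q at some successor in {w, z}.
      ¬q holds at w, so ◇¬q is true at v.

Yes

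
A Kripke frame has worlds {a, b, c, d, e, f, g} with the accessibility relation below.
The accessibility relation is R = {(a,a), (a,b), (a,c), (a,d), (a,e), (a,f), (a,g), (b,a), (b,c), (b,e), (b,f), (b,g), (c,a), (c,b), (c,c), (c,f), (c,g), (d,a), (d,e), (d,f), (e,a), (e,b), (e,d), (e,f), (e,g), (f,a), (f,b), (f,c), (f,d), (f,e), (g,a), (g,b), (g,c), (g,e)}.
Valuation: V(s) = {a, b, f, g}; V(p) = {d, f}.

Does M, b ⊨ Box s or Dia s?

At b: Box s is false, Dia s is true, so Box s or Dia s is true.
  At b: Box s requires s at every successor {a, c, e, f, g}.
    s fails at c, so Box s is false at b.
  At b: Dia s requires s at some successor in {a, c, e, f, g}.
    s holds at a, so Dia s is true at b.

Yes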